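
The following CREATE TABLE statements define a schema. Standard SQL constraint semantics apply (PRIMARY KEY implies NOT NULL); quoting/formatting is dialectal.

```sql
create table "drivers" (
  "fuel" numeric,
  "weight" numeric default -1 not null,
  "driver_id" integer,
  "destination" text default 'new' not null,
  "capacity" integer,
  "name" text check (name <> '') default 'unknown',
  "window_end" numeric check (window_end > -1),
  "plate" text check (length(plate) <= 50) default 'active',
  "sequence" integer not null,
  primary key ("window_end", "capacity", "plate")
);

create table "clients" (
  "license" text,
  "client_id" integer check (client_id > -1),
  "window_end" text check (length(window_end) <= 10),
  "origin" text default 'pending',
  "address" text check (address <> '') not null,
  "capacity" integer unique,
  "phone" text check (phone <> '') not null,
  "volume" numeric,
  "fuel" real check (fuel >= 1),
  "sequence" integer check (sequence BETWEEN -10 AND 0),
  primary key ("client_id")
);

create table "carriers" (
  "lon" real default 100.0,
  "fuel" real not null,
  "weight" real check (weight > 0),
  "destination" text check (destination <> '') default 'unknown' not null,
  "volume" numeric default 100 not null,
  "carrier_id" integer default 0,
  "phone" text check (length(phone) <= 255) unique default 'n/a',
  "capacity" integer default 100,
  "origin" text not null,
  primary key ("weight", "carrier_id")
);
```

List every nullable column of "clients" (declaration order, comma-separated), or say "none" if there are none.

- license: no NOT NULL constraint applies → nullable.
- client_id: part of the PRIMARY KEY, which implies NOT NULL → not nullable.
- window_end: CHECK does not forbid NULL (a CHECK constraint passes when its expression is NULL) → nullable.
- origin: DEFAULT only fills an omitted column; an explicit NULL is still allowed → nullable.
- address: declared NOT NULL → not nullable.
- capacity: UNIQUE does not imply NOT NULL → nullable.
- phone: declared NOT NULL → not nullable.
- volume: no NOT NULL constraint applies → nullable.
- fuel: CHECK does not forbid NULL (a CHECK constraint passes when its expression is NULL) → nullable.
- sequence: CHECK does not forbid NULL (a CHECK constraint passes when its expression is NULL) → nullable.

license, window_end, origin, capacity, volume, fuel, sequence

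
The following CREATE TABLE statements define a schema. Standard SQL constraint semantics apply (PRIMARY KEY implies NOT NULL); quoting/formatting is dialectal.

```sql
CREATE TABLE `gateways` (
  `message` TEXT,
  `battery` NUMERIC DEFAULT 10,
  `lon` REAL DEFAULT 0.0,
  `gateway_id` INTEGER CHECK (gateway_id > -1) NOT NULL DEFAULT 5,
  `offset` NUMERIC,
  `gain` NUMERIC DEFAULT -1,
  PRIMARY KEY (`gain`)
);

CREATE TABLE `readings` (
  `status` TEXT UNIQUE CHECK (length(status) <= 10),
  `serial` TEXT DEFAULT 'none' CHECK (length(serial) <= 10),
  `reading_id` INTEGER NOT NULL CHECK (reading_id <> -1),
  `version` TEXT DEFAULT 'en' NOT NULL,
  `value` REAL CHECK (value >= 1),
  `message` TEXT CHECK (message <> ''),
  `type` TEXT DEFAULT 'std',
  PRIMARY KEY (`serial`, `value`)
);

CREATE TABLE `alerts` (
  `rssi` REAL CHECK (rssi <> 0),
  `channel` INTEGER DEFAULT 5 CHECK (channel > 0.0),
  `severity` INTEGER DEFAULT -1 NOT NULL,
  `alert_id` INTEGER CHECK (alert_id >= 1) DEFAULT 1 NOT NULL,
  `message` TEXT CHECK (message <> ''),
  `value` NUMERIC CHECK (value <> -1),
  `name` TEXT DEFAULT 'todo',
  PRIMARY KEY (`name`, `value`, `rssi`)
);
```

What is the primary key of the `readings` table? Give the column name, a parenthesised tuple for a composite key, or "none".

(serial, value)

A table-level PRIMARY KEY clause names 2 columns: serial, value.
This is a composite key — the combination is unique, not each column individually.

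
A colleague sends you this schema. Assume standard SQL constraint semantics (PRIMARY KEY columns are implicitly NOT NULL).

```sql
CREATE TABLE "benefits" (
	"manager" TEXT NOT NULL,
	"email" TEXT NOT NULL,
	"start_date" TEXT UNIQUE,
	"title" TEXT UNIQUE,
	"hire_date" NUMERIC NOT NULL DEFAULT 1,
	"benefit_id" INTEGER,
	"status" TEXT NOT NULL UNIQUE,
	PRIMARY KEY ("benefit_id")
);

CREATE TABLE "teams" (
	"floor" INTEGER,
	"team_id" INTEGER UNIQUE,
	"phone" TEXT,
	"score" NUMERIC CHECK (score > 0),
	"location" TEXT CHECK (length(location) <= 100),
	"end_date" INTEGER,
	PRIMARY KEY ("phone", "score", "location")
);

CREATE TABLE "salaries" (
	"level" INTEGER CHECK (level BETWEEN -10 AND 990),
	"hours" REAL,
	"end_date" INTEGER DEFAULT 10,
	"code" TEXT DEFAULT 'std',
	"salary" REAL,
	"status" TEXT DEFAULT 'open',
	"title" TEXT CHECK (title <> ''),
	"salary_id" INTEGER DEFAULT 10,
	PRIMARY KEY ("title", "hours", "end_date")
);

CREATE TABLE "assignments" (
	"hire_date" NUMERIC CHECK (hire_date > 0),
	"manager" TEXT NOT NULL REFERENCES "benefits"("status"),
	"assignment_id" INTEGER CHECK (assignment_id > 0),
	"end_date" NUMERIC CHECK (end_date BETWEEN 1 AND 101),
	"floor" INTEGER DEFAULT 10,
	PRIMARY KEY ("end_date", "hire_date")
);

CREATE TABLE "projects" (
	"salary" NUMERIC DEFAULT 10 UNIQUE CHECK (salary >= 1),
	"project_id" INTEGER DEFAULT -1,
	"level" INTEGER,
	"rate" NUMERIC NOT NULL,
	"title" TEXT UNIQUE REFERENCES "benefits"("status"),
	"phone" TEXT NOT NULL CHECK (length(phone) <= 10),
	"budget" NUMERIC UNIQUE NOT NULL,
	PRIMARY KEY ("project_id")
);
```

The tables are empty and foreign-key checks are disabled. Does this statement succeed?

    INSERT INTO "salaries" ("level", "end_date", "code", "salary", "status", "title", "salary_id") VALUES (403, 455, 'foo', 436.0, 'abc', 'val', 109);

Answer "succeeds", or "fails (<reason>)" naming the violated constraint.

hours is omitted from the column list and has no DEFAULT, so it would receive NULL.
But hours is part of the PRIMARY KEY (implied NOT NULL).

fails (NOT NULL on hours)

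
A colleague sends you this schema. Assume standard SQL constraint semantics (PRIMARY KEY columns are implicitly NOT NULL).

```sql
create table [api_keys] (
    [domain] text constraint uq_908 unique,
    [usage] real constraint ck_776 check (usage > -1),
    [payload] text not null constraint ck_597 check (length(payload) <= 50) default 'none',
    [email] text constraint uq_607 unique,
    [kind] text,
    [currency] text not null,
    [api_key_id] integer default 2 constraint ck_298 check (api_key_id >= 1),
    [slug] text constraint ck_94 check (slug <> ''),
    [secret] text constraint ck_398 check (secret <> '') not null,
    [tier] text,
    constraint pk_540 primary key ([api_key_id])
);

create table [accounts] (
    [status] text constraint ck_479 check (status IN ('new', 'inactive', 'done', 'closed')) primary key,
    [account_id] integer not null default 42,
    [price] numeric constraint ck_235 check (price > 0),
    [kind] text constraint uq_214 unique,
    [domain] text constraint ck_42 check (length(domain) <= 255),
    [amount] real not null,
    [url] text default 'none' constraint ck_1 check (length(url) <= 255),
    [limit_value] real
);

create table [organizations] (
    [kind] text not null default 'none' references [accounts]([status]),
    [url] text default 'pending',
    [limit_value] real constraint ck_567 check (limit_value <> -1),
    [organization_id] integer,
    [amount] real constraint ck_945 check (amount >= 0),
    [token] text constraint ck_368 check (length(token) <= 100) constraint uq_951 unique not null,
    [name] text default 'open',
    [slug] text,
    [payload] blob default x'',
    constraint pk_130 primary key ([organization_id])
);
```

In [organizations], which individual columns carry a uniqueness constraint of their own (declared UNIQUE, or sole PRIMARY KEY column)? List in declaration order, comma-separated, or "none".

- kind: no UNIQUE or single-column PK constraint.
- url: no UNIQUE or single-column PK constraint.
- limit_value: no UNIQUE or single-column PK constraint.
- organization_id: single-column PRIMARY KEY → unique.
- amount: no UNIQUE or single-column PK constraint.
- token: declared UNIQUE → unique.
- name: no UNIQUE or single-column PK constraint.
- slug: no UNIQUE or single-column PK constraint.
- payload: no UNIQUE or single-column PK constraint.

organization_id, token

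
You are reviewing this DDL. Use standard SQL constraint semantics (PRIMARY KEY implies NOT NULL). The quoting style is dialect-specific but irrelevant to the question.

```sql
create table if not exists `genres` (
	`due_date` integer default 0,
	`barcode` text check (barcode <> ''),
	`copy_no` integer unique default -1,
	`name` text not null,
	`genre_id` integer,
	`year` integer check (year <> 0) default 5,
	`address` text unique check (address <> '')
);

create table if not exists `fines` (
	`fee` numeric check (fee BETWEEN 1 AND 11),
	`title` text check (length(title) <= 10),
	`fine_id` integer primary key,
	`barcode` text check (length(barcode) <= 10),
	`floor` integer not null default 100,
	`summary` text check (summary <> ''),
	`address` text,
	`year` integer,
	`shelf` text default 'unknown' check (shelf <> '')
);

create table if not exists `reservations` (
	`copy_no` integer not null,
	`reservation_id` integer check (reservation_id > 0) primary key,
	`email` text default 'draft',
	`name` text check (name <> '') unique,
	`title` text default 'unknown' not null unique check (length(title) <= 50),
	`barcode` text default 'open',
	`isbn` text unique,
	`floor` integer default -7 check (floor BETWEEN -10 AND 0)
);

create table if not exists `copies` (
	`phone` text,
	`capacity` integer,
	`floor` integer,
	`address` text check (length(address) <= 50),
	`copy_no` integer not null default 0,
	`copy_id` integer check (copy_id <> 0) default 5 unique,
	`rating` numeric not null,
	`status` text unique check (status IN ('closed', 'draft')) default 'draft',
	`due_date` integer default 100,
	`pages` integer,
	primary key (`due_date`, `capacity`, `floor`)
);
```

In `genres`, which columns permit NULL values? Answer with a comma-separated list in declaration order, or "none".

- due_date: DEFAULT only fills an omitted column; an explicit NULL is still allowed → nullable.
- barcode: CHECK does not forbid NULL (a CHECK constraint passes when its expression is NULL) → nullable.
- copy_no: UNIQUE does not imply NOT NULL → nullable.
- name: declared NOT NULL → not nullable.
- genre_id: no NOT NULL constraint applies → nullable.
- year: CHECK does not forbid NULL (a CHECK constraint passes when its expression is NULL) → nullable.
- address: CHECK does not forbid NULL (a CHECK constraint passes when its expression is NULL) → nullable.

due_date, barcode, copy_no, genre_id, year, address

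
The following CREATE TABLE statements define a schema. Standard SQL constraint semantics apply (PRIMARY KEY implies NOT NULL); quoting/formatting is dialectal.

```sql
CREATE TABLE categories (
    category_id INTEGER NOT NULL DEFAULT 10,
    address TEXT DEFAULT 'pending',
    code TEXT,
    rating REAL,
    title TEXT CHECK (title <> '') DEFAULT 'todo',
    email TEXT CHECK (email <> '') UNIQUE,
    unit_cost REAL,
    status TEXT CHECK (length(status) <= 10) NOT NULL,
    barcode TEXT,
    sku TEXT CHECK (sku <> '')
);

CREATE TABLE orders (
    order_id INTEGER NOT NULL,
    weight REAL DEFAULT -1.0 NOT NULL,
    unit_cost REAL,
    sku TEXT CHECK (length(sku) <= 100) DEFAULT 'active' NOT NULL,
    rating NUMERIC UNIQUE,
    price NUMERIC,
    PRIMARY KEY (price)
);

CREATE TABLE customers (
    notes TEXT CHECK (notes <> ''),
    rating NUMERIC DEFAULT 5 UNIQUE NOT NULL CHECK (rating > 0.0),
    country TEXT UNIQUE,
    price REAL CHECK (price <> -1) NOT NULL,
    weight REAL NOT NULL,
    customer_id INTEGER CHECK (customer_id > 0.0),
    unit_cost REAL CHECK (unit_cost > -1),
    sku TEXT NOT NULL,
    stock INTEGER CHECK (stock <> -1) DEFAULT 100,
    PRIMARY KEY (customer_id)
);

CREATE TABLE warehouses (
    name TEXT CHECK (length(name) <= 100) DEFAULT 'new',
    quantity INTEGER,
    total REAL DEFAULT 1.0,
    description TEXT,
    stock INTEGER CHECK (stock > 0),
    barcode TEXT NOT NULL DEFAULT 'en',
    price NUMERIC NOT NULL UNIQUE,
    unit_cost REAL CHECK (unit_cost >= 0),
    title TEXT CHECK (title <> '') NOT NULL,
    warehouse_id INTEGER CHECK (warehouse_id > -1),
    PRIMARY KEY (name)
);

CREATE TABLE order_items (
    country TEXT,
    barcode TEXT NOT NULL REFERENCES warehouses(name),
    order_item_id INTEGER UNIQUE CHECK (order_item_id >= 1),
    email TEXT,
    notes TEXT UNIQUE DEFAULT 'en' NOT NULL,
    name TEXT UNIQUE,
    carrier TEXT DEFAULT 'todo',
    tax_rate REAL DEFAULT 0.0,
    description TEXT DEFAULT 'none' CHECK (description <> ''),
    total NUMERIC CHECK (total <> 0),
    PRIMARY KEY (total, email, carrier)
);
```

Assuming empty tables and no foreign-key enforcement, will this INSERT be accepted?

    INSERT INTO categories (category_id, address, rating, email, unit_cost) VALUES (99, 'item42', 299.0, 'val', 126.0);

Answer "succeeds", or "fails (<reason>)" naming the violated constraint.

fails (NOT NULL on status)

status is omitted from the column list and has no DEFAULT, so it would receive NULL.
But status is declared NOT NULL.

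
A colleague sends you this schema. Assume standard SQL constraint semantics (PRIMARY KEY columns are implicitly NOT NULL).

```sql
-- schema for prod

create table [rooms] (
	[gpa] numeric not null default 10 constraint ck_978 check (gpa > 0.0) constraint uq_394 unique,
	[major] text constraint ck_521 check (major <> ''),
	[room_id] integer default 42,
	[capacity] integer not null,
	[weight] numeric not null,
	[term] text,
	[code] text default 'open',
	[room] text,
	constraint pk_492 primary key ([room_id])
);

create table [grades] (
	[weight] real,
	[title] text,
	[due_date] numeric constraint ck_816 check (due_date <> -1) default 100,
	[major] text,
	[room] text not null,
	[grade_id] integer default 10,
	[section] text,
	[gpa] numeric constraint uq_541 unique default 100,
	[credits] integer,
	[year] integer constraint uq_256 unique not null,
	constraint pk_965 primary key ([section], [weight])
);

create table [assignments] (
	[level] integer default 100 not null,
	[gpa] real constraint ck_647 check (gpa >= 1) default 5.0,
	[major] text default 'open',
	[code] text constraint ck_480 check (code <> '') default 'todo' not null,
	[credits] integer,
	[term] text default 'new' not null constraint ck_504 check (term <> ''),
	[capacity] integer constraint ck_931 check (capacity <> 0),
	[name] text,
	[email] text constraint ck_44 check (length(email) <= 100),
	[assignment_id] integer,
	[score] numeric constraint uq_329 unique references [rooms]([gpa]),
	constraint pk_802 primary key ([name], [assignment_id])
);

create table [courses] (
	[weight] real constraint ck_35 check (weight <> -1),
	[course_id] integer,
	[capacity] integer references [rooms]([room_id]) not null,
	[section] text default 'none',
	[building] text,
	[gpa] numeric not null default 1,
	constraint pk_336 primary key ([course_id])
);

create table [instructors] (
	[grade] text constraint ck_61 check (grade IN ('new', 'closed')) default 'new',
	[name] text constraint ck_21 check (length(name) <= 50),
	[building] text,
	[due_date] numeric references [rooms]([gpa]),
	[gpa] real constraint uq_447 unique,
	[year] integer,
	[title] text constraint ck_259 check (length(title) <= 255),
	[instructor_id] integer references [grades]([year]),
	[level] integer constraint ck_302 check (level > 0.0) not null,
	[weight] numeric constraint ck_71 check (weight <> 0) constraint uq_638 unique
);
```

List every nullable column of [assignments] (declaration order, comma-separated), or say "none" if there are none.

gpa, major, credits, capacity, email, score

- level: declared NOT NULL → not nullable.
- gpa: CHECK does not forbid NULL (a CHECK constraint passes when its expression is NULL) → nullable.
- major: DEFAULT only fills an omitted column; an explicit NULL is still allowed → nullable.
- code: declared NOT NULL → not nullable.
- credits: no NOT NULL constraint applies → nullable.
- term: declared NOT NULL → not nullable.
- capacity: CHECK does not forbid NULL (a CHECK constraint passes when its expression is NULL) → nullable.
- name: part of the PRIMARY KEY, which implies NOT NULL → not nullable.
- email: CHECK does not forbid NULL (a CHECK constraint passes when its expression is NULL) → nullable.
- assignment_id: part of the PRIMARY KEY, which implies NOT NULL → not nullable.
- score: a foreign key column may be NULL unless separately constrained → nullable.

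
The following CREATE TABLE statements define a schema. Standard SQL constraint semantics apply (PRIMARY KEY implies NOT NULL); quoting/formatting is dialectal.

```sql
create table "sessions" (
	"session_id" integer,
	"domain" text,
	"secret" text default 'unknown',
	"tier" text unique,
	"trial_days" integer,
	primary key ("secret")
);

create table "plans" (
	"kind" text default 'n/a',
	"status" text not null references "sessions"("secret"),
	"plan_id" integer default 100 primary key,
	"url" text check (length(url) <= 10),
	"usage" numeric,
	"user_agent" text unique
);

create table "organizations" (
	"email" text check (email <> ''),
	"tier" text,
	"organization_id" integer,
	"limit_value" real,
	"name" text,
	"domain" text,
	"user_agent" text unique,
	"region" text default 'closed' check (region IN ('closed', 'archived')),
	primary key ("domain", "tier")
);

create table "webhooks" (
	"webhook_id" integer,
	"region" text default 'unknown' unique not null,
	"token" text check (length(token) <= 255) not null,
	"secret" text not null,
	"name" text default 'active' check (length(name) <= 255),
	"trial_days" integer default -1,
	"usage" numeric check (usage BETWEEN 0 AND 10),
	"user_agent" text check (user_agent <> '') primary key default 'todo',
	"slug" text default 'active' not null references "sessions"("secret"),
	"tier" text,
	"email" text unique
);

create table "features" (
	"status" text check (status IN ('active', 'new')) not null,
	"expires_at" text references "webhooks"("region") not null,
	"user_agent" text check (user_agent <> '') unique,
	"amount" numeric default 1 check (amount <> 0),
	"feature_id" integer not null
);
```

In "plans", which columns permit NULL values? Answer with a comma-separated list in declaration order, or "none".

- kind: DEFAULT only fills an omitted column; an explicit NULL is still allowed → nullable.
- status: declared NOT NULL → not nullable.
- plan_id: part of the PRIMARY KEY, which implies NOT NULL → not nullable.
- url: CHECK does not forbid NULL (a CHECK constraint passes when its expression is NULL) → nullable.
- usage: no NOT NULL constraint applies → nullable.
- user_agent: UNIQUE does not imply NOT NULL → nullable.

kind, url, usage, user_agent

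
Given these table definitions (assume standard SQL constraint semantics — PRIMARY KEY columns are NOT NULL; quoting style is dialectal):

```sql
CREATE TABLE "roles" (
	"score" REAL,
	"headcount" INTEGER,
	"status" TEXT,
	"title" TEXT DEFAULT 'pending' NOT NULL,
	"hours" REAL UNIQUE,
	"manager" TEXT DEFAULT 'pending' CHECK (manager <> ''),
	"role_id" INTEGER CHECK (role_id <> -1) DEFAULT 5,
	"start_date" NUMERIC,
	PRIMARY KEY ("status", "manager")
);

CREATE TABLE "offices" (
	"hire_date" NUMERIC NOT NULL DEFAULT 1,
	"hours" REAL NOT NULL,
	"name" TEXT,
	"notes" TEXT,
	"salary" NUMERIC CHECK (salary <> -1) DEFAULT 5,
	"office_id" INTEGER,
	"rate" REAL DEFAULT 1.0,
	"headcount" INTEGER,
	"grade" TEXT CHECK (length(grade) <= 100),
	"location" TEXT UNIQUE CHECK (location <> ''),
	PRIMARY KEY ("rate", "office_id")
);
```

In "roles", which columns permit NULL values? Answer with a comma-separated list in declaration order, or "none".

- score: no NOT NULL constraint applies → nullable.
- headcount: no NOT NULL constraint applies → nullable.
- status: part of the PRIMARY KEY, which implies NOT NULL → not nullable.
- title: declared NOT NULL → not nullable.
- hours: UNIQUE does not imply NOT NULL → nullable.
- manager: part of the PRIMARY KEY, which implies NOT NULL → not nullable.
- role_id: CHECK does not forbid NULL (a CHECK constraint passes when its expression is NULL) → nullable.
- start_date: no NOT NULL constraint applies → nullable.

score, headcount, hours, role_id, start_date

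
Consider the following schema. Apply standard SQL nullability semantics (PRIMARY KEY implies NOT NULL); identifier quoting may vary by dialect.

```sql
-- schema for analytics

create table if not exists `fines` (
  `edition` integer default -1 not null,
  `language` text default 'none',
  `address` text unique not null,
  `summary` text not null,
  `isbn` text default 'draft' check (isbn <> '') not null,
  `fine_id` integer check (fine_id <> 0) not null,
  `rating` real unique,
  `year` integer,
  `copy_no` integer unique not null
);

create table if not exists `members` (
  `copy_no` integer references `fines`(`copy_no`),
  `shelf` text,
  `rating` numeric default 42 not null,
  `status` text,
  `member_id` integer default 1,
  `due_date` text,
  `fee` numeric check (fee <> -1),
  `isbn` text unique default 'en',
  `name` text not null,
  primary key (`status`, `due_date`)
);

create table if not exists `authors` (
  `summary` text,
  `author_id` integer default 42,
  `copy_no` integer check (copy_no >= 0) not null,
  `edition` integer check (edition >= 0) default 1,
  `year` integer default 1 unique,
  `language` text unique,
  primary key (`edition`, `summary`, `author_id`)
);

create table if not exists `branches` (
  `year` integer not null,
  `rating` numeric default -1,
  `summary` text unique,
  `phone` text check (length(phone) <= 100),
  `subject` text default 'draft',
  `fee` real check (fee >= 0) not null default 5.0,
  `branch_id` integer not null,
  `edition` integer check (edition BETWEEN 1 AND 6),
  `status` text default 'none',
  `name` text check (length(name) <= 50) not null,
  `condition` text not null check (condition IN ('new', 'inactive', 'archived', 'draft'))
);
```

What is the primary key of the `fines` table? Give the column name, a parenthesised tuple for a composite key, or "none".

none

No column is declared PRIMARY KEY inline, and there is no table-level PRIMARY KEY clause in fines.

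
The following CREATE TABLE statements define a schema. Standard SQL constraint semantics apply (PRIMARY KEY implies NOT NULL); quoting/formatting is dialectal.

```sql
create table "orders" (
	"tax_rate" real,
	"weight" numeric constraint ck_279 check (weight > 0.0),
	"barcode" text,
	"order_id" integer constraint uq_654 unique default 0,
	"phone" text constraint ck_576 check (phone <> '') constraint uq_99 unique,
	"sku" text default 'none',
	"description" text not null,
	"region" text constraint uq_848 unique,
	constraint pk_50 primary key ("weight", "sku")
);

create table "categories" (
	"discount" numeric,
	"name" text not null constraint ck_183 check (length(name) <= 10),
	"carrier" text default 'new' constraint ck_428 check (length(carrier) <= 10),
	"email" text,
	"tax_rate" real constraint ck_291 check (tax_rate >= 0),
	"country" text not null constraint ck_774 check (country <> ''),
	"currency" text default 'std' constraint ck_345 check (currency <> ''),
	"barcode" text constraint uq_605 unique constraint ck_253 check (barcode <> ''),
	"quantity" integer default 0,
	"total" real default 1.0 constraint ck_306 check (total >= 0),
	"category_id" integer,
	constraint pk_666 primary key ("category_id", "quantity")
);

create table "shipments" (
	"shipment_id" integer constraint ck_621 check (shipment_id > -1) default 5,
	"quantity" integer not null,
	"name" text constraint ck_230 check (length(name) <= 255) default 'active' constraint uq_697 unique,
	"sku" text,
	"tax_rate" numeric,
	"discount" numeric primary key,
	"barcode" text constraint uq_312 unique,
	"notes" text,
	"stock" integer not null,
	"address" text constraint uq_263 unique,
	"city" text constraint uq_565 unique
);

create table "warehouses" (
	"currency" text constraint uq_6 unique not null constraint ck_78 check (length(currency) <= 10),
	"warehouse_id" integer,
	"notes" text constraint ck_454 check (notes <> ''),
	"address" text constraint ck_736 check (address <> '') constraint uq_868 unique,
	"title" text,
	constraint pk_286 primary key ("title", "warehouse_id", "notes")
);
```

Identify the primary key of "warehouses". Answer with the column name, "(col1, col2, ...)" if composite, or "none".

A table-level PRIMARY KEY clause names 3 columns: title, warehouse_id, notes.
This is a composite key — the combination is unique, not each column individually.

(title, warehouse_id, notes)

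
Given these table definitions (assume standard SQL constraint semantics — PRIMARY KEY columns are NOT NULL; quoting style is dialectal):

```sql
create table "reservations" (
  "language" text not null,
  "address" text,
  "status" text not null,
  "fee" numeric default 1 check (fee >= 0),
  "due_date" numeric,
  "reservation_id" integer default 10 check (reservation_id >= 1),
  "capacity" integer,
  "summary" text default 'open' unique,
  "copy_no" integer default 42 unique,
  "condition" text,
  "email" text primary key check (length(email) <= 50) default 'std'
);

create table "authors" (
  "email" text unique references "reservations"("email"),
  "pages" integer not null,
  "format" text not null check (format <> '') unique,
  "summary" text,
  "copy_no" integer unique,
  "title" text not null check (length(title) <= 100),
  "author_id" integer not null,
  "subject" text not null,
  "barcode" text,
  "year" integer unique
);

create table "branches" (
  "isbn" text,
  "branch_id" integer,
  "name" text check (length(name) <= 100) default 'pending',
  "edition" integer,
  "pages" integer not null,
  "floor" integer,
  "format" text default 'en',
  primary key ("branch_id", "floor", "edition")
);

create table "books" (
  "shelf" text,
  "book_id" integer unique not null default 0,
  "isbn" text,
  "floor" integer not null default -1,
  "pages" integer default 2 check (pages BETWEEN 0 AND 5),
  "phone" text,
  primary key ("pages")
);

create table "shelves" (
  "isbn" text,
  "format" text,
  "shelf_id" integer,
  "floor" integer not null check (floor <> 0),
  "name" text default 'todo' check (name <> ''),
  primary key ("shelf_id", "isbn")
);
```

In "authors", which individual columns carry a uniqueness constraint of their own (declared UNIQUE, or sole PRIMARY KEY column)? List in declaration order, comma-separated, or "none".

- email: declared UNIQUE → unique.
- pages: no UNIQUE or single-column PK constraint.
- format: declared UNIQUE → unique.
- summary: no UNIQUE or single-column PK constraint.
- copy_no: declared UNIQUE → unique.
- title: no UNIQUE or single-column PK constraint.
- author_id: no UNIQUE or single-column PK constraint.
- subject: no UNIQUE or single-column PK constraint.
- barcode: no UNIQUE or single-column PK constraint.
- year: declared UNIQUE → unique.

email, format, copy_no, year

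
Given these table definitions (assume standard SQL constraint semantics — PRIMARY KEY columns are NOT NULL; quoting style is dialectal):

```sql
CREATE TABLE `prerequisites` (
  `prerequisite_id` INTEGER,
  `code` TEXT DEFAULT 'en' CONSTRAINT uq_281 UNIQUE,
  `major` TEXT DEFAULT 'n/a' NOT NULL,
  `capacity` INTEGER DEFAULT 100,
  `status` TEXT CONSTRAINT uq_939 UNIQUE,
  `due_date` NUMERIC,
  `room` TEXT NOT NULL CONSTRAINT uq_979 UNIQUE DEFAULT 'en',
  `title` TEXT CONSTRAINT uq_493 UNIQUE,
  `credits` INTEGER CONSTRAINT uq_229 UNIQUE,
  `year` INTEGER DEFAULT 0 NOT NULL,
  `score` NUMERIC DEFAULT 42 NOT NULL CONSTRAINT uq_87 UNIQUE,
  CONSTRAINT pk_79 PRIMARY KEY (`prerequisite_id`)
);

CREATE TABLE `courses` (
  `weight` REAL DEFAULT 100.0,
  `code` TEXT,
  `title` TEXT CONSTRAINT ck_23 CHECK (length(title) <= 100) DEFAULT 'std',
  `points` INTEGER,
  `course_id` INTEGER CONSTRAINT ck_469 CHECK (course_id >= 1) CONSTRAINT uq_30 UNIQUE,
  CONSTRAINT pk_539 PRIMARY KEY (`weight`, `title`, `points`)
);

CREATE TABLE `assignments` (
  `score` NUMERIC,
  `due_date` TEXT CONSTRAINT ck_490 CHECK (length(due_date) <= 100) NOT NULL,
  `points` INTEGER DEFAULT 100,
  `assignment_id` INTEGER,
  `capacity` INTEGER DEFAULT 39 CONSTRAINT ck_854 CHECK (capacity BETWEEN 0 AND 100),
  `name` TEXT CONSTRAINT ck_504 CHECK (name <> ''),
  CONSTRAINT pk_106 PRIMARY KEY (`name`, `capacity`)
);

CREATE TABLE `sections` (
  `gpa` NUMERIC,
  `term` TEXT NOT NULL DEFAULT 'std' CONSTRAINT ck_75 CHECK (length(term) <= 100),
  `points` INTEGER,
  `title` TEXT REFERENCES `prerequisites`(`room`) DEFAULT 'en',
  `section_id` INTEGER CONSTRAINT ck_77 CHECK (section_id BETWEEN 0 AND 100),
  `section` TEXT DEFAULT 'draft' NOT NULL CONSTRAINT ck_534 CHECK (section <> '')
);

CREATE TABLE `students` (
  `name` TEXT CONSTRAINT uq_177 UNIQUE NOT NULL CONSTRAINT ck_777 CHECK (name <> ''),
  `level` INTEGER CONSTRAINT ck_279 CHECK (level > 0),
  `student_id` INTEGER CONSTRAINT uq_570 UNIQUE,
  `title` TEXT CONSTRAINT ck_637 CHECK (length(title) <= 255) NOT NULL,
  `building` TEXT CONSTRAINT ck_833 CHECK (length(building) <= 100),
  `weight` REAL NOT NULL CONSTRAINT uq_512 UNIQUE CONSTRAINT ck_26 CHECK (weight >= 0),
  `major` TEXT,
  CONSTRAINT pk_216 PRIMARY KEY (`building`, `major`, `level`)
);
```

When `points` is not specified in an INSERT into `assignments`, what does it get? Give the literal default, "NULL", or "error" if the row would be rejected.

100

points has an explicit DEFAULT 100.
When the column is omitted from an INSERT, that default is used.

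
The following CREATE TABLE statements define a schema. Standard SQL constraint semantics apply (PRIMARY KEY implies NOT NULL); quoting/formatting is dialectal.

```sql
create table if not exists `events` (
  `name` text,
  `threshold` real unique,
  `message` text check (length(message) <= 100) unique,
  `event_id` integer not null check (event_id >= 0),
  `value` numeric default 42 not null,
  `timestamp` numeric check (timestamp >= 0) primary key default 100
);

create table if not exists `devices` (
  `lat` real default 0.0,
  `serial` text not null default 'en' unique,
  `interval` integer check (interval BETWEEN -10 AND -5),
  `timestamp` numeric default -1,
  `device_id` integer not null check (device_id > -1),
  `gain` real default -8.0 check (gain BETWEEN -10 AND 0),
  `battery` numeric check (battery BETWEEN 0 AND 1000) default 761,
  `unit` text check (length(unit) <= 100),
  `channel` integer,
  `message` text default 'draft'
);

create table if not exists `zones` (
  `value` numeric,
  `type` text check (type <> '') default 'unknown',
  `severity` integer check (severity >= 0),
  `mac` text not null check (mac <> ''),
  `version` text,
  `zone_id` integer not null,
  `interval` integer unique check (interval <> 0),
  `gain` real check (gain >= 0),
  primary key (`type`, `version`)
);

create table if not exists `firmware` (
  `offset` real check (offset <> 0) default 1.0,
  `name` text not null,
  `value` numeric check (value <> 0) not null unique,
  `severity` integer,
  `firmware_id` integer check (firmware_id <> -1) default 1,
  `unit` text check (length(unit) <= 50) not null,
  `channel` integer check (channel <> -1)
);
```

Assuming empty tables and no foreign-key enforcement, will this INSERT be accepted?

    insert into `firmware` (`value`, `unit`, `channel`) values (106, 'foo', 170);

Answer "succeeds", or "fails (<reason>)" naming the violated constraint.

name is omitted from the column list and has no DEFAULT, so it would receive NULL.
But name is declared NOT NULL.

fails (NOT NULL on name)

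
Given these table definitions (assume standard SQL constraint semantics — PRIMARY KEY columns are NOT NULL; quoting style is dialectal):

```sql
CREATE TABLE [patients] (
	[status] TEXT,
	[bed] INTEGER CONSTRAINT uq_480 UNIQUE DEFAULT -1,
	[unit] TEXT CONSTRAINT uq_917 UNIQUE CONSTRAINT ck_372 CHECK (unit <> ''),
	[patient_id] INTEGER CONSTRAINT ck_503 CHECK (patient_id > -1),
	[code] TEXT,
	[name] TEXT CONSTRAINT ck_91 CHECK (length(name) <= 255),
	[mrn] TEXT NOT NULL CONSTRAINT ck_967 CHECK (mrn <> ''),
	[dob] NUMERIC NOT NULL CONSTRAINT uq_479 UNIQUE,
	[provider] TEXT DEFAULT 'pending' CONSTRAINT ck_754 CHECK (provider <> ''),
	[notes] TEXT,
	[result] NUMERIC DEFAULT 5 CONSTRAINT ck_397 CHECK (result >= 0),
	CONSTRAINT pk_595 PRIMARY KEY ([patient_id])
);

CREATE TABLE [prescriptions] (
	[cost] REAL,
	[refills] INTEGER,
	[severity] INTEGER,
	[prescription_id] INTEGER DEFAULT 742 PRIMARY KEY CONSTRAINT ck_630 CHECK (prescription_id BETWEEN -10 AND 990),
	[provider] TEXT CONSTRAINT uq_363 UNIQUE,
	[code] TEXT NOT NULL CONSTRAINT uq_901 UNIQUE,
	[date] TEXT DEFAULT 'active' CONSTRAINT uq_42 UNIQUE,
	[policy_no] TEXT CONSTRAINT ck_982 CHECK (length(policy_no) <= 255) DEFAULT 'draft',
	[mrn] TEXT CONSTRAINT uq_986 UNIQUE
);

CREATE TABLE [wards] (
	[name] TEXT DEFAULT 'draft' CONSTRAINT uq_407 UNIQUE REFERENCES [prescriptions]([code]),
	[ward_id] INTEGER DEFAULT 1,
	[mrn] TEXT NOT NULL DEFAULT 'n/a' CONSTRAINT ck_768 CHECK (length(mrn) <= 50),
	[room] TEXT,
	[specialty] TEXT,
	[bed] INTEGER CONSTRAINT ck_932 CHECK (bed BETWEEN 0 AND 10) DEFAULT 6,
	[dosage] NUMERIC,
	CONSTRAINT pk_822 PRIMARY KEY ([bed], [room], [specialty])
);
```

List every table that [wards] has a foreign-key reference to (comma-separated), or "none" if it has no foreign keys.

- name REFERENCES prescriptions(code).

prescriptions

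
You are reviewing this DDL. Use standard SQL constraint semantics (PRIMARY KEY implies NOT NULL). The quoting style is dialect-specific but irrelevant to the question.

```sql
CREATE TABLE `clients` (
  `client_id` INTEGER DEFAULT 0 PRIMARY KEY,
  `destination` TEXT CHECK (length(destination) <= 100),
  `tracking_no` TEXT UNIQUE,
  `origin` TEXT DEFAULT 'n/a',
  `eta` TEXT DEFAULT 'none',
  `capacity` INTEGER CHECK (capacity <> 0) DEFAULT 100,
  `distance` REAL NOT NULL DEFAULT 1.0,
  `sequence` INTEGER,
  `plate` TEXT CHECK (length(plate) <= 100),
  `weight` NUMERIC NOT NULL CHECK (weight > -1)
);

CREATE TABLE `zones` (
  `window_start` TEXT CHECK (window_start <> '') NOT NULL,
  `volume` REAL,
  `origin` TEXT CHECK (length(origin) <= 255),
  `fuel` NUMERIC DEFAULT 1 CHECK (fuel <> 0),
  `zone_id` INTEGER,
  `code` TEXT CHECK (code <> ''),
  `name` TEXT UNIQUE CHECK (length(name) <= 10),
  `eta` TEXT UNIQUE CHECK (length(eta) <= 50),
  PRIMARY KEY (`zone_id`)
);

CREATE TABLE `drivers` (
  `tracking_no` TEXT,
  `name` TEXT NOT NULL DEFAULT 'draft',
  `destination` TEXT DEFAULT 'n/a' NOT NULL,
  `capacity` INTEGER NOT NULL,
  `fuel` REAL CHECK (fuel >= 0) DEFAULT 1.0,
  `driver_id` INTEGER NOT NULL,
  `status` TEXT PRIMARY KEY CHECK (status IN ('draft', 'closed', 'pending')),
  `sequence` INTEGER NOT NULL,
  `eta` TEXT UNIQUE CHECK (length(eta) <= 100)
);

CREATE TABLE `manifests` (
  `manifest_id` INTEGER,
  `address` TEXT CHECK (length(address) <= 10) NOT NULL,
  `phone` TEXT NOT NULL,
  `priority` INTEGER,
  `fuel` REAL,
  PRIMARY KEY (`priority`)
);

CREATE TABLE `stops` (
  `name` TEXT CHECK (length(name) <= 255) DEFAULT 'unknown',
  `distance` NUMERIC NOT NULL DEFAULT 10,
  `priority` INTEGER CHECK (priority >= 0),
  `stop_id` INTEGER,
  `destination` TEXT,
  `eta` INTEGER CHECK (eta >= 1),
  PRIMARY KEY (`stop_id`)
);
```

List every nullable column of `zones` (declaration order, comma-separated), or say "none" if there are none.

volume, origin, fuel, code, name, eta

- window_start: declared NOT NULL → not nullable.
- volume: no NOT NULL constraint applies → nullable.
- origin: CHECK does not forbid NULL (a CHECK constraint passes when its expression is NULL) → nullable.
- fuel: CHECK does not forbid NULL (a CHECK constraint passes when its expression is NULL) → nullable.
- zone_id: part of the PRIMARY KEY, which implies NOT NULL → not nullable.
- code: CHECK does not forbid NULL (a CHECK constraint passes when its expression is NULL) → nullable.
- name: CHECK does not forbid NULL (a CHECK constraint passes when its expression is NULL) → nullable.
- eta: CHECK does not forbid NULL (a CHECK constraint passes when its expression is NULL) → nullable.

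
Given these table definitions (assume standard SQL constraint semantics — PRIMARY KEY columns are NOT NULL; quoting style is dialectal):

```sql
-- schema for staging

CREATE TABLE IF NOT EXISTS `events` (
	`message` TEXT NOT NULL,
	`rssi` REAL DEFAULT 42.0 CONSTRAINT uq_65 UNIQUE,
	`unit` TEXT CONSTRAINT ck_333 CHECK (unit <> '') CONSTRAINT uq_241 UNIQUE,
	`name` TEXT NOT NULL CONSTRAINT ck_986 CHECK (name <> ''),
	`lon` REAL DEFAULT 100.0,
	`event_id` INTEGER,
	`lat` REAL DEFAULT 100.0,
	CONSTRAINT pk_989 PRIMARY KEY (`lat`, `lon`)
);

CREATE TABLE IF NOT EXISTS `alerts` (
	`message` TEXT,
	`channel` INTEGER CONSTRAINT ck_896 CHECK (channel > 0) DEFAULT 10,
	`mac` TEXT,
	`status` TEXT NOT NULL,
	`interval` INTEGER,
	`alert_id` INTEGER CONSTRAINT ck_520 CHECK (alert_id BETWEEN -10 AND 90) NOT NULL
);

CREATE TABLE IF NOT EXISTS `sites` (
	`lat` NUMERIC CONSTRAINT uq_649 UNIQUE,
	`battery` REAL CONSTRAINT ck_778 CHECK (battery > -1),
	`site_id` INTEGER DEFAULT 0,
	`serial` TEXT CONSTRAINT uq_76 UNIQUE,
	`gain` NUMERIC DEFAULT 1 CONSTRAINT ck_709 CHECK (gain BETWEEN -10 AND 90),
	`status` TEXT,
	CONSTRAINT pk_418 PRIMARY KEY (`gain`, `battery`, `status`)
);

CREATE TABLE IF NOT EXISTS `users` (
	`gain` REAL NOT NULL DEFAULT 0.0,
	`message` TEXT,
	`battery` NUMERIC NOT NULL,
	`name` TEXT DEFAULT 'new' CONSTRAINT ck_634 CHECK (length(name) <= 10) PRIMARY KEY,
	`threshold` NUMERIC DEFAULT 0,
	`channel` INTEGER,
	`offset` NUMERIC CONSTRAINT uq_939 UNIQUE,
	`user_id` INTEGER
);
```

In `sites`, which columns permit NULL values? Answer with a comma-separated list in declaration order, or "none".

- lat: UNIQUE does not imply NOT NULL → nullable.
- battery: part of the PRIMARY KEY, which implies NOT NULL → not nullable.
- site_id: DEFAULT only fills an omitted column; an explicit NULL is still allowed → nullable.
- serial: UNIQUE does not imply NOT NULL → nullable.
- gain: part of the PRIMARY KEY, which implies NOT NULL → not nullable.
- status: part of the PRIMARY KEY, which implies NOT NULL → not nullable.

lat, site_id, serial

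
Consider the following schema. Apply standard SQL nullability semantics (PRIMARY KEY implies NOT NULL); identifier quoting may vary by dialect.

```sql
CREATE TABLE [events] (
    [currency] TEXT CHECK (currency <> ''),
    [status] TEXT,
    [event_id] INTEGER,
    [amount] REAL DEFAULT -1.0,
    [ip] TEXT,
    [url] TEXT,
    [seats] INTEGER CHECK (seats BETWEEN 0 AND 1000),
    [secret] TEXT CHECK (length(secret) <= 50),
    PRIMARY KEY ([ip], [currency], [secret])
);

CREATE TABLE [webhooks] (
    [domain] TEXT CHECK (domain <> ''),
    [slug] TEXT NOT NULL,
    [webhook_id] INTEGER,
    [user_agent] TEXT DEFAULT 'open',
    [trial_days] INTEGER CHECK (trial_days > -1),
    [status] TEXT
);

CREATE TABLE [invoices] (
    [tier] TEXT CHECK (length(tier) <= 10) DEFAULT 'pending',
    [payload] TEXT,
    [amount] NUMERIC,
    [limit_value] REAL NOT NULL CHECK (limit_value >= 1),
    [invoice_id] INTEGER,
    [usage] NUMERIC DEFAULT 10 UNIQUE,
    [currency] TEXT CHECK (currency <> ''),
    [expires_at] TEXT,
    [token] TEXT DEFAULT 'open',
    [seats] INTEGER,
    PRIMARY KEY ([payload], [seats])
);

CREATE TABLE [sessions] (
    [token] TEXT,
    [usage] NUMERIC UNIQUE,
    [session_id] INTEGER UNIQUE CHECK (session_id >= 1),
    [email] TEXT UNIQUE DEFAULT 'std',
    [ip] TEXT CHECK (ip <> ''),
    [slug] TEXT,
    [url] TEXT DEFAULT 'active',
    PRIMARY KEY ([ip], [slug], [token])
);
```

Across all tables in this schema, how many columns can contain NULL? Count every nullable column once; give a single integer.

21

events: 5 nullable (status, event_id, amount, url, seats — PK (ip, currency, secret) and explicit NOT NULL columns excluded).
webhooks: 5 nullable (domain, webhook_id, user_agent, trial_days, status — PK none and explicit NOT NULL columns excluded).
invoices: 7 nullable (tier, amount, invoice_id, usage, currency, expires_at, token — PK (payload, seats) and explicit NOT NULL columns excluded).
sessions: 4 nullable (usage, session_id, email, url — PK (ip, slug, token) and explicit NOT NULL columns excluded).
Total: 5 + 5 + 7 + 4 = 21.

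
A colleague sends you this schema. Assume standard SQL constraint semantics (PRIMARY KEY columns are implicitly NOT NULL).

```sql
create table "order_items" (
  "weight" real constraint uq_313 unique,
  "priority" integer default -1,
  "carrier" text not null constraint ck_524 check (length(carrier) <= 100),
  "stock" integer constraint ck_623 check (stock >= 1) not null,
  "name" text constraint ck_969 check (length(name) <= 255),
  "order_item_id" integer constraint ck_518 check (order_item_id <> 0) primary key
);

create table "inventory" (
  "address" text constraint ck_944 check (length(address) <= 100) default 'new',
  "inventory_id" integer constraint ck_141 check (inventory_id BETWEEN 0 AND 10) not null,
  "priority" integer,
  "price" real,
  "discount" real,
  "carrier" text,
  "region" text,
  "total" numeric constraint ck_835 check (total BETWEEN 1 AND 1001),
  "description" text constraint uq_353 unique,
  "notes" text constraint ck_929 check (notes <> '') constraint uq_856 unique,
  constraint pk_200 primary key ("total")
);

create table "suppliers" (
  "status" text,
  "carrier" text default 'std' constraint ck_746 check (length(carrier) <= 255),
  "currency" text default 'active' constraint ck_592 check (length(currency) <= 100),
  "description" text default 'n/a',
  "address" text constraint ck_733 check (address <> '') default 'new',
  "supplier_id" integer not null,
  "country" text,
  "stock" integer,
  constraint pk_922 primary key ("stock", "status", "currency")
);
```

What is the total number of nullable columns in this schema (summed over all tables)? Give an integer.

order_items: 3 nullable (weight, priority, name — PK (order_item_id) and explicit NOT NULL columns excluded).
inventory: 8 nullable (address, priority, price, discount, carrier, region, description, notes — PK (total) and explicit NOT NULL columns excluded).
suppliers: 4 nullable (carrier, description, address, country — PK (stock, status, currency) and explicit NOT NULL columns excluded).
Total: 3 + 8 + 4 = 15.

15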